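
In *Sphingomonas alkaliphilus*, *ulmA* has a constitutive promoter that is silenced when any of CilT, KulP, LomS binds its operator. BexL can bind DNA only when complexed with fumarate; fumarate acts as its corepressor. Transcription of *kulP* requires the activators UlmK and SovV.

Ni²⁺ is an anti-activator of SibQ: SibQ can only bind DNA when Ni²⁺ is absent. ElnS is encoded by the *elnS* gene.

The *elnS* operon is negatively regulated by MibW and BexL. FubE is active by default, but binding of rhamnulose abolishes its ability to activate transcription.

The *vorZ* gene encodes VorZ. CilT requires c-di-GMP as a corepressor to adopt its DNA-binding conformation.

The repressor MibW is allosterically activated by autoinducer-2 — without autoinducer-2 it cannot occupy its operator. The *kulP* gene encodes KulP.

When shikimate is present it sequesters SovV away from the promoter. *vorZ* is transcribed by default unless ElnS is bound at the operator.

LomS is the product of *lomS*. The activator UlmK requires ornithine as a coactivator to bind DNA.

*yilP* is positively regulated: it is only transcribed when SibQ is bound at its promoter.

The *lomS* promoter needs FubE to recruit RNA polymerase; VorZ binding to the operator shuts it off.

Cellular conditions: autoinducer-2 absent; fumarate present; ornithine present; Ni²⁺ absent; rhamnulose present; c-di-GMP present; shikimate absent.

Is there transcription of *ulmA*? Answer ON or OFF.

OFF

c-di-GMP is present, so CilT is active.
Ornithine is present, so UlmK is active.
Shikimate is absent, so SovV is active.
No repressor is bound and UlmK and SovV are active, so *kulP* is transcribed.
So KulP is produced and active.
Autoinducer-2 is absent, so MibW is inactive.
Fumarate is present, so BexL is active.
With repressor BexL bound, *elnS* is not transcribed.
So ElnS is not produced.
With no repressor bound, *vorZ* is transcribed.
So VorZ is produced and active.
Rhamnulose is present, so FubE is inactive.
With repressor VorZ bound, *lomS* is not transcribed.
So LomS is not produced.
With repressor CilT bound, *ulmA* is not transcribed.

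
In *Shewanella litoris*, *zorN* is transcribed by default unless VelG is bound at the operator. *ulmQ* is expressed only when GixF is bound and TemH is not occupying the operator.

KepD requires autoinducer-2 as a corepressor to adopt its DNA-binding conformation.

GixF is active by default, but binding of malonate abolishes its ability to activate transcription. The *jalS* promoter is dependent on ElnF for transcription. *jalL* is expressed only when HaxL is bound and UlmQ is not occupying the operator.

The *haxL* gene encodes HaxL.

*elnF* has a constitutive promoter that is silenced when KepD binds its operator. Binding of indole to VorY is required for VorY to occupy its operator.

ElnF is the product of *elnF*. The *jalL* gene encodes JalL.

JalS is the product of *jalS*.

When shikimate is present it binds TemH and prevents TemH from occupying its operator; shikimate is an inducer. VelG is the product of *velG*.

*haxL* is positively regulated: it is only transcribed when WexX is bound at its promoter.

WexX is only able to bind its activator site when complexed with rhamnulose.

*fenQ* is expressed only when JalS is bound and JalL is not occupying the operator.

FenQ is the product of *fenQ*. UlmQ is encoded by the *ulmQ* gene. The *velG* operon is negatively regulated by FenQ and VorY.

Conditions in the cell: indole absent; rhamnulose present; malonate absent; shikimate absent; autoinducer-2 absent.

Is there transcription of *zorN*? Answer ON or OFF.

Malonate is absent, so GixF is active.
Shikimate is absent, so TemH is active.
With repressor TemH bound, *ulmQ* is not transcribed.
So UlmQ is not produced.
Rhamnulose is present, so WexX is active.
No repressor is bound and WexX is active, so *haxL* is transcribed.
So HaxL is produced and active.
No repressor is bound and HaxL is active, so *jalL* is transcribed.
So JalL is produced and active.
Autoinducer-2 is absent, so KepD is inactive.
With no repressor bound, *elnF* is transcribed.
So ElnF is produced and active.
No repressor is bound and ElnF is active, so *jalS* is transcribed.
So JalS is produced and active.
With repressor JalL bound, *fenQ* is not transcribed.
So FenQ is not produced.
Indole is absent, so VorY is inactive.
With no repressor bound, *velG* is transcribed.
So VelG is produced and active.
With repressor VelG bound, *zorN* is not transcribed.

OFF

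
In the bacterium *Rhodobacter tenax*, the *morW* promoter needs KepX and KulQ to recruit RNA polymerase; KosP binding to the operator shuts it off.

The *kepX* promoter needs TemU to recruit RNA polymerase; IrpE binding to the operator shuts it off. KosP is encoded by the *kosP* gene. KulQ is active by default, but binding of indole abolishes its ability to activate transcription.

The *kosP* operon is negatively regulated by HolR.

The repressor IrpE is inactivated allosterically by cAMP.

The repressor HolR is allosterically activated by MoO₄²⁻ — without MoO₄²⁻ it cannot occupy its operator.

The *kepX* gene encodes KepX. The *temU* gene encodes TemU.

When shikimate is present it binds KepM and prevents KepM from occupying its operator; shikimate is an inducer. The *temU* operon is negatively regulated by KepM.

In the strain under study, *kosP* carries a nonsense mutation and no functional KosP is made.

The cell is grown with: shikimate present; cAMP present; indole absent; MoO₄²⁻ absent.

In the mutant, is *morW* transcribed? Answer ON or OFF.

ON

Shikimate is present, so KepM is inactive.
With no repressor bound, *temU* is transcribed.
So TemU is produced and active.
cAMP is present, so IrpE is inactive.
No repressor is bound and TemU is active, so *kepX* is transcribed.
So KepX is produced and active.
Indole is absent, so KulQ is active.
KosP is non-functional in this strain, so it has no effect.
No repressor is bound and KepX and KulQ are active, so *morW* is transcribed.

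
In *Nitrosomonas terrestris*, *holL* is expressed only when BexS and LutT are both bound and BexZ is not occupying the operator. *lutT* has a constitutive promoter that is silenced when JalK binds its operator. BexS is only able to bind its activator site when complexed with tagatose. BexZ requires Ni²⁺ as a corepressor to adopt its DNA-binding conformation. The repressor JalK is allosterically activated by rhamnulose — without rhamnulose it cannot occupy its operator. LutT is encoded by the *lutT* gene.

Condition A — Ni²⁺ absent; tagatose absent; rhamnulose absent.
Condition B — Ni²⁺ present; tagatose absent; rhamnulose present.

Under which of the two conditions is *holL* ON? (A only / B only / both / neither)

neither

Condition A:
Ni²⁺ is absent, so BexZ is inactive.
Tagatose is absent, so BexS is inactive.
Rhamnulose is absent, so JalK is inactive.
With no repressor bound, *lutT* is transcribed.
So LutT is produced and active.
Required activator BexS is absent, so *holL* is not transcribed.
→ *holL* is OFF in A.
Condition B:
Ni²⁺ is present, so BexZ is active.
Tagatose is absent, so BexS is inactive.
Rhamnulose is present, so JalK is active.
With repressor JalK bound, *lutT* is not transcribed.
So LutT is not produced.
With repressor BexZ bound, *holL* is not transcribed.
→ *holL* is OFF in B.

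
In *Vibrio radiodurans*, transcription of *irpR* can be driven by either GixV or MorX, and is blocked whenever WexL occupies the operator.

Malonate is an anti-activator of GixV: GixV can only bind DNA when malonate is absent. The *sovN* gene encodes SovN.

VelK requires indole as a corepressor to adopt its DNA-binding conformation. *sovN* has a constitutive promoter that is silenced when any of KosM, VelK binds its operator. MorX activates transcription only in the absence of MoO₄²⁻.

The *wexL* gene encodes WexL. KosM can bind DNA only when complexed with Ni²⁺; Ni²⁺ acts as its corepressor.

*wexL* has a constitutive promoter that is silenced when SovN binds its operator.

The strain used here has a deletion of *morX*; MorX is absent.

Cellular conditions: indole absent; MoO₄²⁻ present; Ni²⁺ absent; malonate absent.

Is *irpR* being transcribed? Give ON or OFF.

ON

Ni²⁺ is absent, so KosM is inactive.
Indole is absent, so VelK is inactive.
With no repressor bound, *sovN* is transcribed.
So SovN is produced and active.
With repressor SovN bound, *wexL* is not transcribed.
So WexL is not produced.
Malonate is absent, so GixV is active.
MorX is non-functional in this strain, so it has no effect.
Activator GixV is present, so *irpR* is transcribed.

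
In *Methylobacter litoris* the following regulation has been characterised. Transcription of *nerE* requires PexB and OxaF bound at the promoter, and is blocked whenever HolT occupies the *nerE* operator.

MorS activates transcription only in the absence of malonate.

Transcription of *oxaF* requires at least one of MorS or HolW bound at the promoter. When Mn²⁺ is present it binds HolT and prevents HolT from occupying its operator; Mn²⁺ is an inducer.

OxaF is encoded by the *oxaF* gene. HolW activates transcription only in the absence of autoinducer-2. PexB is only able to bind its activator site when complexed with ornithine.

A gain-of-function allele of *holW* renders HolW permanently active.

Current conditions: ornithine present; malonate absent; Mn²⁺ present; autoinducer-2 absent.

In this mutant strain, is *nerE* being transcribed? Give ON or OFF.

Mn²⁺ is present, so HolT is inactive.
Ornithine is present, so PexB is active.
Malonate is absent, so MorS is active.
HolW is constitutively active in this strain.
Activator MorS is present, so *oxaF* is transcribed.
So OxaF is produced and active.
No repressor is bound and PexB and OxaF are active, so *nerE* is transcribed.

ON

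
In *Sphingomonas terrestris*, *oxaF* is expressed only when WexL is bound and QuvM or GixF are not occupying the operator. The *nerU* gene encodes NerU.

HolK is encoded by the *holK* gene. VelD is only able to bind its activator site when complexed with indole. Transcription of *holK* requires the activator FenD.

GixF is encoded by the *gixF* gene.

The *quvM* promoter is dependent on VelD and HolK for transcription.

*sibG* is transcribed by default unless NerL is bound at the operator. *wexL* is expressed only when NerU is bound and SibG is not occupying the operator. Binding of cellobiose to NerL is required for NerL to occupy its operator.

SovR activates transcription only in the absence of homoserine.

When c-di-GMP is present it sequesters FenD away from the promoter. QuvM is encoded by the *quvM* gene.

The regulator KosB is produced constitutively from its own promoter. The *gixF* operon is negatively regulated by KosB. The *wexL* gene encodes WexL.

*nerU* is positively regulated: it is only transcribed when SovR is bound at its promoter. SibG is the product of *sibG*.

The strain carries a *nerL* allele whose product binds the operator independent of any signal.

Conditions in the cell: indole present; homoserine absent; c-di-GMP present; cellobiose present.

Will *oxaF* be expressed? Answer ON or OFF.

ON

Indole is present, so VelD is active.
c-di-GMP is present, so FenD is inactive.
Required activator FenD is absent, so *holK* is not transcribed.
So HolK is not produced.
Required activator HolK is absent, so *quvM* is not transcribed.
So QuvM is not produced.
KosB is produced constitutively and is active.
With repressor KosB bound, *gixF* is not transcribed.
So GixF is not produced.
Homoserine is absent, so SovR is active.
No repressor is bound and SovR is active, so *nerU* is transcribed.
So NerU is produced and active.
NerL is constitutively active in this strain.
With repressor NerL bound, *sibG* is not transcribed.
So SibG is not produced.
No repressor is bound and NerU is active, so *wexL* is transcribed.
So WexL is produced and active.
No repressor is bound and WexL is active, so *oxaF* is transcribed.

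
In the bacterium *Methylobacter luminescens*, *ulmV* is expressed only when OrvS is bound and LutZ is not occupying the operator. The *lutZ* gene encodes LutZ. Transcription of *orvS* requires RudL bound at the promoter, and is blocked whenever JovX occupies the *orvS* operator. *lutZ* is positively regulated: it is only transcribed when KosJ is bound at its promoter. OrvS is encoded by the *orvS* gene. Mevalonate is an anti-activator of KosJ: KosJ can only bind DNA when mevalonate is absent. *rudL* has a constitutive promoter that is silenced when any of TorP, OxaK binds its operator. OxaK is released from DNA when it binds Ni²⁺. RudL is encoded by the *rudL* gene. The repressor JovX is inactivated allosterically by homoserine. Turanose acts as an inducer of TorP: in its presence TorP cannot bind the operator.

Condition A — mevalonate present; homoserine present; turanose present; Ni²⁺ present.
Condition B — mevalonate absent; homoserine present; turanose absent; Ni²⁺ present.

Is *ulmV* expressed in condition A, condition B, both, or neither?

A only

Condition A:
Mevalonate is present, so KosJ is inactive.
Required activator KosJ is absent, so *lutZ* is not transcribed.
So LutZ is not produced.
Homoserine is present, so JovX is inactive.
Turanose is present, so TorP is inactive.
Ni²⁺ is present, so OxaK is inactive.
With no repressor bound, *rudL* is transcribed.
So RudL is produced and active.
No repressor is bound and RudL is active, so *orvS* is transcribed.
So OrvS is produced and active.
No repressor is bound and OrvS is active, so *ulmV* is transcribed.
→ *ulmV* is ON in A.
Condition B:
Mevalonate is absent, so KosJ is active.
No repressor is bound and KosJ is active, so *lutZ* is transcribed.
So LutZ is produced and active.
Homoserine is present, so JovX is inactive.
Turanose is absent, so TorP is active.
Ni²⁺ is present, so OxaK is inactive.
With repressor TorP bound, *rudL* is not transcribed.
So RudL is not produced.
Required activator RudL is absent, so *orvS* is not transcribed.
So OrvS is not produced.
With repressor LutZ bound, *ulmV* is not transcribed.
→ *ulmV* is OFF in B.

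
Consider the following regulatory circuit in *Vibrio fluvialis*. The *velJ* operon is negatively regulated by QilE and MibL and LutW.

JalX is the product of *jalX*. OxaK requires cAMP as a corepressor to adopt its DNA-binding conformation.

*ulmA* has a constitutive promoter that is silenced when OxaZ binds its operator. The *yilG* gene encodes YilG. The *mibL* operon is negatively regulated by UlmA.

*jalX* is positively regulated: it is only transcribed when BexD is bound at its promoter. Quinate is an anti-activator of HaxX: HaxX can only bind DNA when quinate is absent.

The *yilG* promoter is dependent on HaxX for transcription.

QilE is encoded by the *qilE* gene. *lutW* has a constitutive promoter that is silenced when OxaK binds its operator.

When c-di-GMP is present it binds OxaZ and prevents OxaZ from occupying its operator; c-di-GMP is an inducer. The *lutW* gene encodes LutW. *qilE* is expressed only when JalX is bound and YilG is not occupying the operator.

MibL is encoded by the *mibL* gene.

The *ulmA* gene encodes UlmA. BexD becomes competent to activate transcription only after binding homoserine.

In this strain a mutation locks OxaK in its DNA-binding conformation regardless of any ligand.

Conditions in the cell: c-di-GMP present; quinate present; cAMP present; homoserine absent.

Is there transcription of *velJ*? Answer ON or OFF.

ON

Homoserine is absent, so BexD is inactive.
Required activator BexD is absent, so *jalX* is not transcribed.
So JalX is not produced.
Quinate is present, so HaxX is inactive.
Required activator HaxX is absent, so *yilG* is not transcribed.
So YilG is not produced.
Required activator JalX is absent, so *qilE* is not transcribed.
So QilE is not produced.
c-di-GMP is present, so OxaZ is inactive.
With no repressor bound, *ulmA* is transcribed.
So UlmA is produced and active.
With repressor UlmA bound, *mibL* is not transcribed.
So MibL is not produced.
OxaK is constitutively active in this strain.
With repressor OxaK bound, *lutW* is not transcribed.
So LutW is not produced.
With no repressor bound, *velJ* is transcribed.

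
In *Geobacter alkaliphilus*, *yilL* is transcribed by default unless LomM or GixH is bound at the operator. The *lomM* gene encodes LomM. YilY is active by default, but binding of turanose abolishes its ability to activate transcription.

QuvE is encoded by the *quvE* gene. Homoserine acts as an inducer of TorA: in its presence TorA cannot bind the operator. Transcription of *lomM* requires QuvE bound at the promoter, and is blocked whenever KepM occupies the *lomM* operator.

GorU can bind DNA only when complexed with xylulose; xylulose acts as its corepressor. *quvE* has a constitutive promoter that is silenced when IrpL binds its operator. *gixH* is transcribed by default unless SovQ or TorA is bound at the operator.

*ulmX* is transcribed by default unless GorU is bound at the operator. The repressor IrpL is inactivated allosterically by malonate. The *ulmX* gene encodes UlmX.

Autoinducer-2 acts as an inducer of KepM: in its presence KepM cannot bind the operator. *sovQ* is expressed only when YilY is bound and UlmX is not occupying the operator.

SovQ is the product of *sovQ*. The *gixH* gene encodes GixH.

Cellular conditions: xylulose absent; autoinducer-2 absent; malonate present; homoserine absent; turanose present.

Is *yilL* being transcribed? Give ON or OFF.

Malonate is present, so IrpL is inactive.
With no repressor bound, *quvE* is transcribed.
So QuvE is produced and active.
Autoinducer-2 is absent, so KepM is active.
With repressor KepM bound, *lomM* is not transcribed.
So LomM is not produced.
Xylulose is absent, so GorU is inactive.
With no repressor bound, *ulmX* is transcribed.
So UlmX is produced and active.
Turanose is present, so YilY is inactive.
With repressor UlmX bound, *sovQ* is not transcribed.
So SovQ is not produced.
Homoserine is absent, so TorA is active.
With repressor TorA bound, *gixH* is not transcribed.
So GixH is not produced.
With no repressor bound, *yilL* is transcribed.

ON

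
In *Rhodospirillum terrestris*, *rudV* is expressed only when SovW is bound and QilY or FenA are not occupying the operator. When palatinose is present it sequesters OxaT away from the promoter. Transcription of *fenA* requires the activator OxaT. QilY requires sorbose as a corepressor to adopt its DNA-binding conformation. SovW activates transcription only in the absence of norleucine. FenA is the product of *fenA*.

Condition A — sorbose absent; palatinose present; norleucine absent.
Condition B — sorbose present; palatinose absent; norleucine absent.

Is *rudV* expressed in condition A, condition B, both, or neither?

A only

Condition A:
Sorbose is absent, so QilY is inactive.
Palatinose is present, so OxaT is inactive.
Required activator OxaT is absent, so *fenA* is not transcribed.
So FenA is not produced.
Norleucine is absent, so SovW is active.
No repressor is bound and SovW is active, so *rudV* is transcribed.
→ *rudV* is ON in A.
Condition B:
Sorbose is present, so QilY is active.
Palatinose is absent, so OxaT is active.
No repressor is bound and OxaT is active, so *fenA* is transcribed.
So FenA is produced and active.
Norleucine is absent, so SovW is active.
With repressor QilY bound, *rudV* is not transcribed.
→ *rudV* is OFF in B.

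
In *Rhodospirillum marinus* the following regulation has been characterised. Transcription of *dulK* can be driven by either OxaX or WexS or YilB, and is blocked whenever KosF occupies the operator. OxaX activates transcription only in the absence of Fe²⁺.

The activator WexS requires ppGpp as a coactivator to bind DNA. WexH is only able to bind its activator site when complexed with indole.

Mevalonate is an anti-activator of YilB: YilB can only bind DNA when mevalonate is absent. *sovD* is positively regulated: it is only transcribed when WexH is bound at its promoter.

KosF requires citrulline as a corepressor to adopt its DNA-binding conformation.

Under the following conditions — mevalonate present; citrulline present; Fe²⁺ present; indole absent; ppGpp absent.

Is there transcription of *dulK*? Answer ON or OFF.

OFF

Citrulline is present, so KosF is active.
Fe²⁺ is present, so OxaX is inactive.
ppGpp is absent, so WexS is inactive.
Mevalonate is present, so YilB is inactive.
With repressor KosF bound, *dulK* is not transcribed.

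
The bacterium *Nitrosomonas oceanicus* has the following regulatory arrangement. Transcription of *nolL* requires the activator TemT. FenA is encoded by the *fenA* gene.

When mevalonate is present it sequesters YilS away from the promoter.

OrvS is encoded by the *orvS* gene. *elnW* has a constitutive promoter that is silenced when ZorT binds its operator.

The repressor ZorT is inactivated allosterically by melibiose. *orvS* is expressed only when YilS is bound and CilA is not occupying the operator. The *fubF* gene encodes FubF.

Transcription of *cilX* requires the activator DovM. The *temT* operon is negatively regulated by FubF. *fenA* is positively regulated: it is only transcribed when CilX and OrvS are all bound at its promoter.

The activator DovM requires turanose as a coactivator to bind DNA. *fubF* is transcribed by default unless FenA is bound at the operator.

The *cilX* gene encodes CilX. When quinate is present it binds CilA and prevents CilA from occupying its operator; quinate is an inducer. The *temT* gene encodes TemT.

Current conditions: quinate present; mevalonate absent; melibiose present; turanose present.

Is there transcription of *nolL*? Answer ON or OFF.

Turanose is present, so DovM is active.
No repressor is bound and DovM is active, so *cilX* is transcribed.
So CilX is produced and active.
Mevalonate is absent, so YilS is active.
Quinate is present, so CilA is inactive.
No repressor is bound and YilS is active, so *orvS* is transcribed.
So OrvS is produced and active.
No repressor is bound and CilX and OrvS are active, so *fenA* is transcribed.
So FenA is produced and active.
With repressor FenA bound, *fubF* is not transcribed.
So FubF is not produced.
With no repressor bound, *temT* is transcribed.
So TemT is produced and active.
No repressor is bound and TemT is active, so *nolL* is transcribed.

ON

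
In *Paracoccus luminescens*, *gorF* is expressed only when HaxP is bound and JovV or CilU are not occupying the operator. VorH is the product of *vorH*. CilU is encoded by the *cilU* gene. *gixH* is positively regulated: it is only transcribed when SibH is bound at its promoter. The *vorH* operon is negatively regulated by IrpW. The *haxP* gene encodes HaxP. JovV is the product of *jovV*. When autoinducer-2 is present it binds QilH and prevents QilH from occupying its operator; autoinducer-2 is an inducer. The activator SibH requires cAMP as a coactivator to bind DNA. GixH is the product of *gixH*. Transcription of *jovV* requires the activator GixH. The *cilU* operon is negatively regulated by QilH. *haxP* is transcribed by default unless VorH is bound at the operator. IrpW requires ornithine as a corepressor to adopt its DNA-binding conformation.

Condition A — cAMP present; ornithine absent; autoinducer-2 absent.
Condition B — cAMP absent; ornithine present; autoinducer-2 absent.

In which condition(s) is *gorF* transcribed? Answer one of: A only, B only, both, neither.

Condition A:
cAMP is present, so SibH is active.
No repressor is bound and SibH is active, so *gixH* is transcribed.
So GixH is produced and active.
No repressor is bound and GixH is active, so *jovV* is transcribed.
So JovV is produced and active.
Ornithine is absent, so IrpW is inactive.
With no repressor bound, *vorH* is transcribed.
So VorH is produced and active.
With repressor VorH bound, *haxP* is not transcribed.
So HaxP is not produced.
Autoinducer-2 is absent, so QilH is active.
With repressor QilH bound, *cilU* is not transcribed.
So CilU is not produced.
With repressor JovV bound, *gorF* is not transcribed.
→ *gorF* is OFF in A.
Condition B:
cAMP is absent, so SibH is inactive.
Required activator SibH is absent, so *gixH* is not transcribed.
So GixH is not produced.
Required activator GixH is absent, so *jovV* is not transcribed.
So JovV is not produced.
Ornithine is present, so IrpW is active.
With repressor IrpW bound, *vorH* is not transcribed.
So VorH is not produced.
With no repressor bound, *haxP* is transcribed.
So HaxP is produced and active.
Autoinducer-2 is absent, so QilH is active.
With repressor QilH bound, *cilU* is not transcribed.
So CilU is not produced.
No repressor is bound and HaxP is active, so *gorF* is transcribed.
→ *gorF* is ON in B.

B only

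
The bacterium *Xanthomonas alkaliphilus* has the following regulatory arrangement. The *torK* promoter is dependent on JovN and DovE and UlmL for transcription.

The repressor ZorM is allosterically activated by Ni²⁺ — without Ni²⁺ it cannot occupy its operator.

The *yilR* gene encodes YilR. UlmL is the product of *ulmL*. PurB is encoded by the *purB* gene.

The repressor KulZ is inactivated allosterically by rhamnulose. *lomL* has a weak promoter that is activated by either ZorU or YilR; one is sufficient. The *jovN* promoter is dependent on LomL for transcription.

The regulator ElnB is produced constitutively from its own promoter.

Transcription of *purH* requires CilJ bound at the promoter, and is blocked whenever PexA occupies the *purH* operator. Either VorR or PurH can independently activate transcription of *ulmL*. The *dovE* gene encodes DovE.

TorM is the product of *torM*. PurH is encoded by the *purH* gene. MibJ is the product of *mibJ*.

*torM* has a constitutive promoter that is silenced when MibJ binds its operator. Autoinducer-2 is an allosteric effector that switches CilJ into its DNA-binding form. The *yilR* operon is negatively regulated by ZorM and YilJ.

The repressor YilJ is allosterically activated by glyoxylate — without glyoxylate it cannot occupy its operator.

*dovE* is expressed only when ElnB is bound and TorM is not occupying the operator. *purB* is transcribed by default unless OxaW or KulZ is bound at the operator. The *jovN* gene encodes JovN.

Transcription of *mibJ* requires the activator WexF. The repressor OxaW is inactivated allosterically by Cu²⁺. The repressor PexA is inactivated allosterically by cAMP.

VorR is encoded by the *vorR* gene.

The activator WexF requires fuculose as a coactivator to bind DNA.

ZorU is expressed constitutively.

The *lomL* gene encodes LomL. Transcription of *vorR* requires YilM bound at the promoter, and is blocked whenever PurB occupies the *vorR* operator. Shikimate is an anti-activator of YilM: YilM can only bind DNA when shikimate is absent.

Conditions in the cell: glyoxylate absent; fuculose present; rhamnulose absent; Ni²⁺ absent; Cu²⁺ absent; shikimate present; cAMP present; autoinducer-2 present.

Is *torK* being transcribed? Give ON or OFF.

ZorU is produced constitutively and is active.
Ni²⁺ is absent, so ZorM is inactive.
Glyoxylate is absent, so YilJ is inactive.
With no repressor bound, *yilR* is transcribed.
So YilR is produced and active.
Activator ZorU is present, so *lomL* is transcribed.
So LomL is produced and active.
No repressor is bound and LomL is active, so *jovN* is transcribed.
So JovN is produced and active.
ElnB is produced constitutively and is active.
Fuculose is present, so WexF is active.
No repressor is bound and WexF is active, so *mibJ* is transcribed.
So MibJ is produced and active.
With repressor MibJ bound, *torM* is not transcribed.
So TorM is not produced.
No repressor is bound and ElnB is active, so *dovE* is transcribed.
So DovE is produced and active.
Cu²⁺ is absent, so OxaW is active.
Rhamnulose is absent, so KulZ is active.
With repressor OxaW bound, *purB* is not transcribed.
So PurB is not produced.
Shikimate is present, so YilM is inactive.
Required activator YilM is absent, so *vorR* is not transcribed.
So VorR is not produced.
Autoinducer-2 is present, so CilJ is active.
cAMP is present, so PexA is inactive.
No repressor is bound and CilJ is active, so *purH* is transcribed.
So PurH is produced and active.
Activator PurH is present, so *ulmL* is transcribed.
So UlmL is produced and active.
No repressor is bound and JovN and DovE and UlmL are active, so *torK* is transcribed.

ON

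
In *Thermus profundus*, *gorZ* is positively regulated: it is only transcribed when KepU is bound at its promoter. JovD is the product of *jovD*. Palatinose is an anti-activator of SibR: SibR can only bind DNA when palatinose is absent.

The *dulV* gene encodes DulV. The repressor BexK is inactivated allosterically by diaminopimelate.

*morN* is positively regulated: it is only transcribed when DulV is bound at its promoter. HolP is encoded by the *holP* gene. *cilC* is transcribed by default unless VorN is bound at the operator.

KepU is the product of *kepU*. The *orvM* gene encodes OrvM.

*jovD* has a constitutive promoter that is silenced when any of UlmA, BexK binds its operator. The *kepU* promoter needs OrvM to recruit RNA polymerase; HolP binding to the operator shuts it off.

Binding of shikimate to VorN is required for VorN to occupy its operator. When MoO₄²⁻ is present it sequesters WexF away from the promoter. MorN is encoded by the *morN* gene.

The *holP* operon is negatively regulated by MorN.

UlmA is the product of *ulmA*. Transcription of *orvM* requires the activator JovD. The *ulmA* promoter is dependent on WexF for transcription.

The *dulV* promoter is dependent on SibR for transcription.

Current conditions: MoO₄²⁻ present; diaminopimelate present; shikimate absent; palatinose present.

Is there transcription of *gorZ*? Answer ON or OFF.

MoO₄²⁻ is present, so WexF is inactive.
Required activator WexF is absent, so *ulmA* is not transcribed.
So UlmA is not produced.
Diaminopimelate is present, so BexK is inactive.
With no repressor bound, *jovD* is transcribed.
So JovD is produced and active.
No repressor is bound and JovD is active, so *orvM* is transcribed.
So OrvM is produced and active.
Palatinose is present, so SibR is inactive.
Required activator SibR is absent, so *dulV* is not transcribed.
So DulV is not produced.
Required activator DulV is absent, so *morN* is not transcribed.
So MorN is not produced.
With no repressor bound, *holP* is transcribed.
So HolP is produced and active.
With repressor HolP bound, *kepU* is not transcribed.
So KepU is not produced.
Required activator KepU is absent, so *gorZ* is not transcribed.

OFF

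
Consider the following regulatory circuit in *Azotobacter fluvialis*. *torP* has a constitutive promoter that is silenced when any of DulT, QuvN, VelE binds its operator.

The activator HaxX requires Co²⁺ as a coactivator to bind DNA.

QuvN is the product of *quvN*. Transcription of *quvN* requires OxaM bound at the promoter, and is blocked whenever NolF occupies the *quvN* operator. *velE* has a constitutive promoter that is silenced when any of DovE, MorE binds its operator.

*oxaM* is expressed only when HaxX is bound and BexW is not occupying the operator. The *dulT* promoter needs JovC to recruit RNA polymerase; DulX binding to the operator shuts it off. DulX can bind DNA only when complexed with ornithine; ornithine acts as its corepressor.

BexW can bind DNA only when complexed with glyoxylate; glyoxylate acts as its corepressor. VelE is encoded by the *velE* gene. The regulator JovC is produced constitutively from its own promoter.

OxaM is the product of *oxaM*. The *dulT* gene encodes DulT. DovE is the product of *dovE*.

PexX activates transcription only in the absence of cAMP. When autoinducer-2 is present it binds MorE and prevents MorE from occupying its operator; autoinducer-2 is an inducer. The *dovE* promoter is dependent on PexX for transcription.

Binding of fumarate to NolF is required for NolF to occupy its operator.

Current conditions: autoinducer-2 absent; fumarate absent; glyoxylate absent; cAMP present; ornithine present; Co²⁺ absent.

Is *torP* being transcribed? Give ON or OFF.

JovC is produced constitutively and is active.
Ornithine is present, so DulX is active.
With repressor DulX bound, *dulT* is not transcribed.
So DulT is not produced.
Co²⁺ is absent, so HaxX is inactive.
Glyoxylate is absent, so BexW is inactive.
Required activator HaxX is absent, so *oxaM* is not transcribed.
So OxaM is not produced.
Fumarate is absent, so NolF is inactive.
Required activator OxaM is absent, so *quvN* is not transcribed.
So QuvN is not produced.
cAMP is present, so PexX is inactive.
Required activator PexX is absent, so *dovE* is not transcribed.
So DovE is not produced.
Autoinducer-2 is absent, so MorE is active.
With repressor MorE bound, *velE* is not transcribed.
So VelE is not produced.
With no repressor bound, *torP* is transcribed.

ON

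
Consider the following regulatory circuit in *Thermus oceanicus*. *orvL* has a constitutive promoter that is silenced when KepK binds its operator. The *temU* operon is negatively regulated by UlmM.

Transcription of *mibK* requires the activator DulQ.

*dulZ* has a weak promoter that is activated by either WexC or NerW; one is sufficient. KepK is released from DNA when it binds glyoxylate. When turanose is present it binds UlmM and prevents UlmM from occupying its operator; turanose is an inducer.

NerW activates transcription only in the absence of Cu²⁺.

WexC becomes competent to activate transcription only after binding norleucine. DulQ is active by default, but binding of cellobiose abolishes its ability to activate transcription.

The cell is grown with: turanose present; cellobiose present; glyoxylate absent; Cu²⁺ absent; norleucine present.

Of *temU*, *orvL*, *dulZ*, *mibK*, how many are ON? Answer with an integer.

2

Turanose is present, so UlmM is inactive.
With no repressor bound, *temU* is transcribed.
→ *temU* is ON.
Glyoxylate is absent, so KepK is active.
With repressor KepK bound, *orvL* is not transcribed.
→ *orvL* is OFF.
Norleucine is present, so WexC is active.
Cu²⁺ is absent, so NerW is active.
Activator WexC is present, so *dulZ* is transcribed.
→ *dulZ* is ON.
Cellobiose is present, so DulQ is inactive.
Required activator DulQ is absent, so *mibK* is not transcribed.
→ *mibK* is OFF.
2 of the 4 genes are transcribed.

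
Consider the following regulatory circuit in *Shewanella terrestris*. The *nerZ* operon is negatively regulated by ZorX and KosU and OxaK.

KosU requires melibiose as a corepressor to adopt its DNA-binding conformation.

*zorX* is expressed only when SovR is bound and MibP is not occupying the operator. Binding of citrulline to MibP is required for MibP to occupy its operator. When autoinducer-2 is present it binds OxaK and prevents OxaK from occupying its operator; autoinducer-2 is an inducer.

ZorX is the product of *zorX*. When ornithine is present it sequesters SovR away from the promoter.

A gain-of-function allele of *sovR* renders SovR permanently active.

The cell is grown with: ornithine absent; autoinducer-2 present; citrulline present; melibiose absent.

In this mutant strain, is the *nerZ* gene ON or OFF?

SovR is constitutively active in this strain.
Citrulline is present, so MibP is active.
With repressor MibP bound, *zorX* is not transcribed.
So ZorX is not produced.
Melibiose is absent, so KosU is inactive.
Autoinducer-2 is present, so OxaK is inactive.
With no repressor bound, *nerZ* is transcribed.

ON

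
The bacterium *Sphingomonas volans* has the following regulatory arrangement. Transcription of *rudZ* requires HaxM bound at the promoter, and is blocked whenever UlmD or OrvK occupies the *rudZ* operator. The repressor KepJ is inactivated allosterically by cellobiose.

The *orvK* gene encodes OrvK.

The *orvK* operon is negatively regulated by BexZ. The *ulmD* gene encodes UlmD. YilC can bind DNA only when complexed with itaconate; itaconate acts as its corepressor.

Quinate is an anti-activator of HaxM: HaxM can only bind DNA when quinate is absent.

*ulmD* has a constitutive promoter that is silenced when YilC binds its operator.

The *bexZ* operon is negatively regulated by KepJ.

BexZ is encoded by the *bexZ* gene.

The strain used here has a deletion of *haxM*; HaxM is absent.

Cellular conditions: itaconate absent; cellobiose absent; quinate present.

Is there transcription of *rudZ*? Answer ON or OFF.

HaxM is non-functional in this strain, so it has no effect.
Itaconate is absent, so YilC is inactive.
With no repressor bound, *ulmD* is transcribed.
So UlmD is produced and active.
Cellobiose is absent, so KepJ is active.
With repressor KepJ bound, *bexZ* is not transcribed.
So BexZ is not produced.
With no repressor bound, *orvK* is transcribed.
So OrvK is produced and active.
With repressor UlmD bound, *rudZ* is not transcribed.

OFF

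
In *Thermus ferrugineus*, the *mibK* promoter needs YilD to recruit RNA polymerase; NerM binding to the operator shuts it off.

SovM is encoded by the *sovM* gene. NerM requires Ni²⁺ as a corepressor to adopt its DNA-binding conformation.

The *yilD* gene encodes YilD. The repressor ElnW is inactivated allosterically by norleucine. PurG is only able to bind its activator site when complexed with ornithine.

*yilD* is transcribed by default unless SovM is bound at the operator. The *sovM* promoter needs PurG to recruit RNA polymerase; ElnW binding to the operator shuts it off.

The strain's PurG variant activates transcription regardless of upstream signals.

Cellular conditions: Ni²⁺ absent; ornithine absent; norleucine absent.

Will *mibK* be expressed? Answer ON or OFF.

ON

Norleucine is absent, so ElnW is active.
PurG is constitutively active in this strain.
With repressor ElnW bound, *sovM* is not transcribed.
So SovM is not produced.
With no repressor bound, *yilD* is transcribed.
So YilD is produced and active.
Ni²⁺ is absent, so NerM is inactive.
No repressor is bound and YilD is active, so *mibK* is transcribed.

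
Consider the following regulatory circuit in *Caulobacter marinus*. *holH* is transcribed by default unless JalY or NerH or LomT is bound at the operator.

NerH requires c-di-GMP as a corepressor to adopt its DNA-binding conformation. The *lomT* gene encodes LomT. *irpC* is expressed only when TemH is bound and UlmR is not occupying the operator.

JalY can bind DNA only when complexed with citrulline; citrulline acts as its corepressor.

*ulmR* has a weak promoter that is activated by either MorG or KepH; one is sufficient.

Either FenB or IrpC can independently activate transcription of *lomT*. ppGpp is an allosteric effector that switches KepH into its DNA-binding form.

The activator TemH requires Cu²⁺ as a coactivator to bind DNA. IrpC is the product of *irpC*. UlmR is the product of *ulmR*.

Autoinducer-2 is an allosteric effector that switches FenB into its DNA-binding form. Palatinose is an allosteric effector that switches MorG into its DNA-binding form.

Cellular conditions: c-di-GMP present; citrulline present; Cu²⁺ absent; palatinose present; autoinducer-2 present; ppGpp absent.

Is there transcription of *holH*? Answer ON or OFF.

OFF

Citrulline is present, so JalY is active.
c-di-GMP is present, so NerH is active.
Autoinducer-2 is present, so FenB is active.
Cu²⁺ is absent, so TemH is inactive.
Palatinose is present, so MorG is active.
ppGpp is absent, so KepH is inactive.
Activator MorG is present, so *ulmR* is transcribed.
So UlmR is produced and active.
With repressor UlmR bound, *irpC* is not transcribed.
So IrpC is not produced.
Activator FenB is present, so *lomT* is transcribed.
So LomT is produced and active.
With repressor JalY bound, *holH* is not transcribed.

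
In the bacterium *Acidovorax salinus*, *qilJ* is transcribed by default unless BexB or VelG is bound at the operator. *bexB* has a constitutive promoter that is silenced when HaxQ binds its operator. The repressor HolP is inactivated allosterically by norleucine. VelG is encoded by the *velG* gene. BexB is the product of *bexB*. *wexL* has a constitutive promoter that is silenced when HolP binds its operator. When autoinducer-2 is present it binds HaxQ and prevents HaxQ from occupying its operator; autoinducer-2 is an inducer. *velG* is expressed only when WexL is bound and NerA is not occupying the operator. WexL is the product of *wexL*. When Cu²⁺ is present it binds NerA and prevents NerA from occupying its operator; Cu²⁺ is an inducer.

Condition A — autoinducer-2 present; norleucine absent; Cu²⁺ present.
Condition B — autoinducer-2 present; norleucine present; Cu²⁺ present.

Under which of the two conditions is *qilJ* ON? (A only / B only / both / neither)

neither

Condition A:
Autoinducer-2 is present, so HaxQ is inactive.
With no repressor bound, *bexB* is transcribed.
So BexB is produced and active.
Norleucine is absent, so HolP is active.
With repressor HolP bound, *wexL* is not transcribed.
So WexL is not produced.
Cu²⁺ is present, so NerA is inactive.
Required activator WexL is absent, so *velG* is not transcribed.
So VelG is not produced.
With repressor BexB bound, *qilJ* is not transcribed.
→ *qilJ* is OFF in A.
Condition B:
Autoinducer-2 is present, so HaxQ is inactive.
With no repressor bound, *bexB* is transcribed.
So BexB is produced and active.
Norleucine is present, so HolP is inactive.
With no repressor bound, *wexL* is transcribed.
So WexL is produced and active.
Cu²⁺ is present, so NerA is inactive.
No repressor is bound and WexL is active, so *velG* is transcribed.
So VelG is produced and active.
With repressor BexB bound, *qilJ* is not transcribed.
→ *qilJ* is OFF in B.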